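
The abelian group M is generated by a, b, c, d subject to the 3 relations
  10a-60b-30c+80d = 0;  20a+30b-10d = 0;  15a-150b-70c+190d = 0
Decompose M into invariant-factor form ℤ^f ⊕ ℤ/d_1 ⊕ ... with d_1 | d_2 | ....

rank_ℚ(R)=3; free=4−3=1
SNF(R) diag = [5, 10, 10] → torsion [5, 10, 10]

Answer: M ≅ ℤ^1 ⊕ ℤ/5 ⊕ ℤ/10 ⊕ ℤ/10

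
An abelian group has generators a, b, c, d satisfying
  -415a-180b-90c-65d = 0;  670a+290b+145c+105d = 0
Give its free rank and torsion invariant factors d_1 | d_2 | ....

rank_ℚ(R)=2; free=4−2=2
SNF(R) diag = [5, 5] → torsion [5, 5]

Answer: M ≅ ℤ^2 ⊕ ℤ/5 ⊕ ℤ/5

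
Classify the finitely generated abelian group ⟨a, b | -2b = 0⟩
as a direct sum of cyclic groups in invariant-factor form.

Answer: M ≅ ℤ^1 ⊕ ℤ/2

Derivation:
rank_ℚ(R)=1; free=2−1=1
SNF(R) diag = [2] → torsion [2]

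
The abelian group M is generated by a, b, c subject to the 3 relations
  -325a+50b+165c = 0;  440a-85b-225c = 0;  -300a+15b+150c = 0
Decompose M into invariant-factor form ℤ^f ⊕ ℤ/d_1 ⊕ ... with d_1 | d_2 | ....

Answer: M ≅ ℤ/5 ⊕ ℤ/15 ⊕ ℤ/45

Derivation:
rank_ℚ(R)=3; free=3−3=0
SNF(R) diag = [5, 15, 45] → torsion [5, 15, 45]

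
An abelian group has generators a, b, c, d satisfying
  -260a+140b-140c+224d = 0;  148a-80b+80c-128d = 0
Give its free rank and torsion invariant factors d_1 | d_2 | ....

Answer: M ≅ ℤ^2 ⊕ ℤ/4 ⊕ ℤ/4

Derivation:
rank_ℚ(R)=2; free=4−2=2
SNF(R) diag = [4, 4] → torsion [4, 4]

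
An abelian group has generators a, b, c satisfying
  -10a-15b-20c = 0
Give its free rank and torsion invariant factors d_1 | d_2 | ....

rank_ℚ(R)=1; free=3−1=2
SNF(R) diag = [5] → torsion [5]

Answer: M ≅ ℤ^2 ⊕ ℤ/5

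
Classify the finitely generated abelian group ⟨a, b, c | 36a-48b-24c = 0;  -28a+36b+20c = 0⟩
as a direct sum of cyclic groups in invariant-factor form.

rank_ℚ(R)=2; free=3−2=1
SNF(R) diag = [4, 12] → torsion [4, 12]

Answer: M ≅ ℤ^1 ⊕ ℤ/4 ⊕ ℤ/12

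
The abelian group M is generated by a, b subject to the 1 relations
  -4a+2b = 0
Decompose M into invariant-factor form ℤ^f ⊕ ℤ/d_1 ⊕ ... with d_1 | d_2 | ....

rank_ℚ(R)=1; free=2−1=1
SNF(R) diag = [2] → torsion [2]

Answer: M ≅ ℤ^1 ⊕ ℤ/2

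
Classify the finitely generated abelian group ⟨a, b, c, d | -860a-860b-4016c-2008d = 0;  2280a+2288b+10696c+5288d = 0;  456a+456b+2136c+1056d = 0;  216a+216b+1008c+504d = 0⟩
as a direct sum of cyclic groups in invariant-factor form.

Answer: M ≅ ℤ/4 ⊕ ℤ/8 ⊕ ℤ/24 ⊕ ℤ/72

Derivation:
rank_ℚ(R)=4; free=4−4=0
SNF(R) diag = [4, 8, 24, 72] → torsion [4, 8, 24, 72]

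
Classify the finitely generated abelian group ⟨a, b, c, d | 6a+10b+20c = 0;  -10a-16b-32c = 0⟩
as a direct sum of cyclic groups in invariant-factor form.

rank_ℚ(R)=2; free=4−2=2
SNF(R) diag = [2, 2] → torsion [2, 2]

Answer: M ≅ ℤ^2 ⊕ ℤ/2 ⊕ ℤ/2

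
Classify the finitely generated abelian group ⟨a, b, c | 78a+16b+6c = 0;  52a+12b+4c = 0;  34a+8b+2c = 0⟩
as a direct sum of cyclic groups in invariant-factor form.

rank_ℚ(R)=3; free=3−3=0
SNF(R) diag = [2, 4, 8] → torsion [2, 4, 8]

Answer: M ≅ ℤ/2 ⊕ ℤ/4 ⊕ ℤ/8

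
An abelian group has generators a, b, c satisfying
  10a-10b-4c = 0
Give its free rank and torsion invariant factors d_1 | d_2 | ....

Answer: M ≅ ℤ^2 ⊕ ℤ/2

Derivation:
rank_ℚ(R)=1; free=3−1=2
SNF(R) diag = [2] → torsion [2]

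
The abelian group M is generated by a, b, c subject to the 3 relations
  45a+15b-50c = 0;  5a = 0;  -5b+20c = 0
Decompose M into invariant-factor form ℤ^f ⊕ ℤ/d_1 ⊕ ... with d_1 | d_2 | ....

Answer: M ≅ ℤ/5 ⊕ ℤ/5 ⊕ ℤ/10

Derivation:
rank_ℚ(R)=3; free=3−3=0
SNF(R) diag = [5, 5, 10] → torsion [5, 5, 10]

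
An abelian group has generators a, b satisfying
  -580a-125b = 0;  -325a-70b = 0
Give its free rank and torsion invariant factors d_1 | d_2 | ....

Answer: M ≅ ℤ/5 ⊕ ℤ/5

Derivation:
rank_ℚ(R)=2; free=2−2=0
SNF(R) diag = [5, 5] → torsion [5, 5]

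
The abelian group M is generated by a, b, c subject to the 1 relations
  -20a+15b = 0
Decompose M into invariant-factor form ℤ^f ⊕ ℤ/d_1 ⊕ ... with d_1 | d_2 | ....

rank_ℚ(R)=1; free=3−1=2
SNF(R) diag = [5] → torsion [5]

Answer: M ≅ ℤ^2 ⊕ ℤ/5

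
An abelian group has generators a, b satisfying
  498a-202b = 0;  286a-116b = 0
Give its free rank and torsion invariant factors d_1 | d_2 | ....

Answer: M ≅ ℤ/2 ⊕ ℤ/2

Derivation:
rank_ℚ(R)=2; free=2−2=0
SNF(R) diag = [2, 2] → torsion [2, 2]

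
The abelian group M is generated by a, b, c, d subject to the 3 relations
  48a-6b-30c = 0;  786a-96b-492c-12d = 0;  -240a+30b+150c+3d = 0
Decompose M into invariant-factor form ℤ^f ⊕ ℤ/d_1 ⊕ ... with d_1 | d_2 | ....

rank_ℚ(R)=3; free=4−3=1
SNF(R) diag = [3, 6, 6] → torsion [3, 6, 6]

Answer: M ≅ ℤ^1 ⊕ ℤ/3 ⊕ ℤ/6 ⊕ ℤ/6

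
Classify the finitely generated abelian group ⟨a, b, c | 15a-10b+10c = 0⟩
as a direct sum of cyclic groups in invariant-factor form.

Answer: M ≅ ℤ^2 ⊕ ℤ/5

Derivation:
rank_ℚ(R)=1; free=3−1=2
SNF(R) diag = [5] → torsion [5]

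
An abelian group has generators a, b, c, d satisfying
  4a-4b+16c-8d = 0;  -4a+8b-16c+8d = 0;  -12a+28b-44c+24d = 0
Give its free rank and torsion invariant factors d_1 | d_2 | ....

rank_ℚ(R)=3; free=4−3=1
SNF(R) diag = [4, 4, 4] → torsion [4, 4, 4]

Answer: M ≅ ℤ^1 ⊕ ℤ/4 ⊕ ℤ/4 ⊕ ℤ/4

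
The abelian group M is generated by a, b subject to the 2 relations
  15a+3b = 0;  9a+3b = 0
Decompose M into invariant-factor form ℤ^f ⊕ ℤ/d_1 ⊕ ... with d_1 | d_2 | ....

rank_ℚ(R)=2; free=2−2=0
SNF(R) diag = [3, 6] → torsion [3, 6]

Answer: M ≅ ℤ/3 ⊕ ℤ/6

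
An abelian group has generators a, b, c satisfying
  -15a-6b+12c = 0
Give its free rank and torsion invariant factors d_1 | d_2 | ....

Answer: M ≅ ℤ^2 ⊕ ℤ/3

Derivation:
rank_ℚ(R)=1; free=3−1=2
SNF(R) diag = [3] → torsion [3]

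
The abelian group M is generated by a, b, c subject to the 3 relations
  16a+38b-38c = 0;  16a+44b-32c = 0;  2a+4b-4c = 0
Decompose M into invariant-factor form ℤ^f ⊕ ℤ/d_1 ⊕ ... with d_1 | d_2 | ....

Answer: M ≅ ℤ/2 ⊕ ℤ/6 ⊕ ℤ/12

Derivation:
rank_ℚ(R)=3; free=3−3=0
SNF(R) diag = [2, 6, 12] → torsion [2, 6, 12]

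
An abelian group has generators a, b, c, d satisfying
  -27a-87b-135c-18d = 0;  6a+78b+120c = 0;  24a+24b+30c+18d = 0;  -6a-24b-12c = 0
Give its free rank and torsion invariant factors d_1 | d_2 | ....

rank_ℚ(R)=4; free=4−4=0
SNF(R) diag = [3, 6, 18, 54] → torsion [3, 6, 18, 54]

Answer: M ≅ ℤ/3 ⊕ ℤ/6 ⊕ ℤ/18 ⊕ ℤ/54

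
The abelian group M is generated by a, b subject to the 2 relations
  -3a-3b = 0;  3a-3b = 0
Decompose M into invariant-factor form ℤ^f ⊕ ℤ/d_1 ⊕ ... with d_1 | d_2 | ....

rank_ℚ(R)=2; free=2−2=0
SNF(R) diag = [3, 6] → torsion [3, 6]

Answer: M ≅ ℤ/3 ⊕ ℤ/6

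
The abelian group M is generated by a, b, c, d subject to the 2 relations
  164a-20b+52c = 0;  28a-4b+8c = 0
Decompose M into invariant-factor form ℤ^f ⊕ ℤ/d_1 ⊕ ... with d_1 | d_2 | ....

rank_ℚ(R)=2; free=4−2=2
SNF(R) diag = [4, 12] → torsion [4, 12]

Answer: M ≅ ℤ^2 ⊕ ℤ/4 ⊕ ℤ/12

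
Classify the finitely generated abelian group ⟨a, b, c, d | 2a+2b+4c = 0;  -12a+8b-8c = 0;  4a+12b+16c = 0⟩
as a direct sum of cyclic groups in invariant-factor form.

rank_ℚ(R)=3; free=4−3=1
SNF(R) diag = [2, 4, 8] → torsion [2, 4, 8]

Answer: M ≅ ℤ^1 ⊕ ℤ/2 ⊕ ℤ/4 ⊕ ℤ/8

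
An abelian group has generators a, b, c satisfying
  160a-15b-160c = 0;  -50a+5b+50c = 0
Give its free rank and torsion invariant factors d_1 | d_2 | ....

Answer: M ≅ ℤ^1 ⊕ ℤ/5 ⊕ ℤ/10

Derivation:
rank_ℚ(R)=2; free=3−2=1
SNF(R) diag = [5, 10] → torsion [5, 10]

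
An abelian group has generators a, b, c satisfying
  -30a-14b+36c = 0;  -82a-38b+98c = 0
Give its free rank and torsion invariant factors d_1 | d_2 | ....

Answer: M ≅ ℤ^1 ⊕ ℤ/2 ⊕ ℤ/2

Derivation:
rank_ℚ(R)=2; free=3−2=1
SNF(R) diag = [2, 2] → torsion [2, 2]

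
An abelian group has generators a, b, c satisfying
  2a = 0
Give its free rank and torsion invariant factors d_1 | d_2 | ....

Answer: M ≅ ℤ^2 ⊕ ℤ/2

Derivation:
rank_ℚ(R)=1; free=3−1=2
SNF(R) diag = [2] → torsion [2]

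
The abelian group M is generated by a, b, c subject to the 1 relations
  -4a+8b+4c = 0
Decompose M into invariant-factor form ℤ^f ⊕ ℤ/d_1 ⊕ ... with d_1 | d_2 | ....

rank_ℚ(R)=1; free=3−1=2
SNF(R) diag = [4] → torsion [4]

Answer: M ≅ ℤ^2 ⊕ ℤ/4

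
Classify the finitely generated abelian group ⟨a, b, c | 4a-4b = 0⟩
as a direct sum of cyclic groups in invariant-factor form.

Answer: M ≅ ℤ^2 ⊕ ℤ/4

Derivation:
rank_ℚ(R)=1; free=3−1=2
SNF(R) diag = [4] → torsion [4]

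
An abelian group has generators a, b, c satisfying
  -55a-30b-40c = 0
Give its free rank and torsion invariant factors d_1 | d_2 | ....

Answer: M ≅ ℤ^2 ⊕ ℤ/5

Derivation:
rank_ℚ(R)=1; free=3−1=2
SNF(R) diag = [5] → torsion [5]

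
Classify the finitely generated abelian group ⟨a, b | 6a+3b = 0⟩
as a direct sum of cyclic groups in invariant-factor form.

Answer: M ≅ ℤ^1 ⊕ ℤ/3

Derivation:
rank_ℚ(R)=1; free=2−1=1
SNF(R) diag = [3] → torsion [3]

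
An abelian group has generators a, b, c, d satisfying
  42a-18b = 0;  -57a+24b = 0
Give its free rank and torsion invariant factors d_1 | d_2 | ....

rank_ℚ(R)=2; free=4−2=2
SNF(R) diag = [3, 6] → torsion [3, 6]

Answer: M ≅ ℤ^2 ⊕ ℤ/3 ⊕ ℤ/6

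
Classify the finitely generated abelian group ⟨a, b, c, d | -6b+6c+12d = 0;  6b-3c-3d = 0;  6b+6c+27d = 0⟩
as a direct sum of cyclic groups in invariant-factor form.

Answer: M ≅ ℤ^1 ⊕ ℤ/3 ⊕ ℤ/3 ⊕ ℤ/6

Derivation:
rank_ℚ(R)=3; free=4−3=1
SNF(R) diag = [3, 3, 6] → torsion [3, 3, 6]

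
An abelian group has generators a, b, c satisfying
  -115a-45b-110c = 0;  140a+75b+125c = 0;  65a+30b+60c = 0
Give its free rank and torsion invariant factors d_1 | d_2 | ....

rank_ℚ(R)=3; free=3−3=0
SNF(R) diag = [5, 5, 15] → torsion [5, 5, 15]

Answer: M ≅ ℤ/5 ⊕ ℤ/5 ⊕ ℤ/15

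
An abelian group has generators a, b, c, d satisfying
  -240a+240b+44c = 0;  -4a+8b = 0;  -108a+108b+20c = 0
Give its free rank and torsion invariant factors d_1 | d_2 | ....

rank_ℚ(R)=3; free=4−3=1
SNF(R) diag = [4, 4, 12] → torsion [4, 4, 12]

Answer: M ≅ ℤ^1 ⊕ ℤ/4 ⊕ ℤ/4 ⊕ ℤ/12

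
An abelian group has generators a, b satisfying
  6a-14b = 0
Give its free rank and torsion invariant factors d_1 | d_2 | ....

rank_ℚ(R)=1; free=2−1=1
SNF(R) diag = [2] → torsion [2]

Answer: M ≅ ℤ^1 ⊕ ℤ/2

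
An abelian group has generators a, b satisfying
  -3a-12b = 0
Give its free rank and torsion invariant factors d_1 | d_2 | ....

Answer: M ≅ ℤ^1 ⊕ ℤ/3

Derivation:
rank_ℚ(R)=1; free=2−1=1
SNF(R) diag = [3] → torsion [3]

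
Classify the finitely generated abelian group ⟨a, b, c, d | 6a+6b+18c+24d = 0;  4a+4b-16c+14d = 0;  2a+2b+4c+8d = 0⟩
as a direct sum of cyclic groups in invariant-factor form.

Answer: M ≅ ℤ^1 ⊕ ℤ/2 ⊕ ℤ/2 ⊕ ℤ/6

Derivation:
rank_ℚ(R)=3; free=4−3=1
SNF(R) diag = [2, 2, 6] → torsion [2, 2, 6]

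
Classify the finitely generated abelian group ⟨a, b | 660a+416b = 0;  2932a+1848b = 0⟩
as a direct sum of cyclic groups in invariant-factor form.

rank_ℚ(R)=2; free=2−2=0
SNF(R) diag = [4, 8] → torsion [4, 8]

Answer: M ≅ ℤ/4 ⊕ ℤ/8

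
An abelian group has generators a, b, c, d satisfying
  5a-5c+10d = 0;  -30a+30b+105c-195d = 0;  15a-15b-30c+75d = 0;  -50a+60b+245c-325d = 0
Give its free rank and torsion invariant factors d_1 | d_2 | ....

rank_ℚ(R)=4; free=4−4=0
SNF(R) diag = [5, 15, 45, 90] → torsion [5, 15, 45, 90]

Answer: M ≅ ℤ/5 ⊕ ℤ/15 ⊕ ℤ/45 ⊕ ℤ/90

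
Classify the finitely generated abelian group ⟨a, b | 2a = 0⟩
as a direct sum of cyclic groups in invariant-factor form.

rank_ℚ(R)=1; free=2−1=1
SNF(R) diag = [2] → torsion [2]

Answer: M ≅ ℤ^1 ⊕ ℤ/2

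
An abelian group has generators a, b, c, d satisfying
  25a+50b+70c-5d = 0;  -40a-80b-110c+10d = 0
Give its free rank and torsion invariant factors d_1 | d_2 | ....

Answer: M ≅ ℤ^2 ⊕ ℤ/5 ⊕ ℤ/10

Derivation:
rank_ℚ(R)=2; free=4−2=2
SNF(R) diag = [5, 10] → torsion [5, 10]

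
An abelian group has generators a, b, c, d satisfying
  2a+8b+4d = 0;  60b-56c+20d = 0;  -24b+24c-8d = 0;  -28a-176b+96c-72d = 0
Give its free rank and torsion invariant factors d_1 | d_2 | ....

Answer: M ≅ ℤ/2 ⊕ ℤ/4 ⊕ ℤ/8 ⊕ ℤ/16

Derivation:
rank_ℚ(R)=4; free=4−4=0
SNF(R) diag = [2, 4, 8, 16] → torsion [2, 4, 8, 16]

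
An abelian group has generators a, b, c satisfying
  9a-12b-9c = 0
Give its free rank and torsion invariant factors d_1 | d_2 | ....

rank_ℚ(R)=1; free=3−1=2
SNF(R) diag = [3] → torsion [3]

Answer: M ≅ ℤ^2 ⊕ ℤ/3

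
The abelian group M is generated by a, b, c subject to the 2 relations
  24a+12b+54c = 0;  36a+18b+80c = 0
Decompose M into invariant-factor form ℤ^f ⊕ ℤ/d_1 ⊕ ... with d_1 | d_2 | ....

Answer: M ≅ ℤ^1 ⊕ ℤ/2 ⊕ ℤ/6

Derivation:
rank_ℚ(R)=2; free=3−2=1
SNF(R) diag = [2, 6] → torsion [2, 6]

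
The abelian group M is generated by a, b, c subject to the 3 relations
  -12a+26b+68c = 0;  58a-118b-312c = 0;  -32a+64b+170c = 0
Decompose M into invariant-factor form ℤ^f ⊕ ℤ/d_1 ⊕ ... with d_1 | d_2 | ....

Answer: M ≅ ℤ/2 ⊕ ℤ/2 ⊕ ℤ/6

Derivation:
rank_ℚ(R)=3; free=3−3=0
SNF(R) diag = [2, 2, 6] → torsion [2, 2, 6]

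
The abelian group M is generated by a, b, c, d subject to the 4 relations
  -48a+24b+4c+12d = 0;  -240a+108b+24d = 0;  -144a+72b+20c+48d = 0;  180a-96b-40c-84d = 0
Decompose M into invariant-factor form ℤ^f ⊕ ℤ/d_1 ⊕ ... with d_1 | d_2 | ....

rank_ℚ(R)=4; free=4−4=0
SNF(R) diag = [4, 12, 12, 12] → torsion [4, 12, 12, 12]

Answer: M ≅ ℤ/4 ⊕ ℤ/12 ⊕ ℤ/12 ⊕ ℤ/12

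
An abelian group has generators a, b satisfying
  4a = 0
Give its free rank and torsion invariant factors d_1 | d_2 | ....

Answer: M ≅ ℤ^1 ⊕ ℤ/4

Derivation:
rank_ℚ(R)=1; free=2−1=1
SNF(R) diag = [4] → torsion [4]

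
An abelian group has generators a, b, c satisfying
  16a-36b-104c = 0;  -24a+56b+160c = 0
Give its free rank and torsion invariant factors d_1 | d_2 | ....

rank_ℚ(R)=2; free=3−2=1
SNF(R) diag = [4, 8] → torsion [4, 8]

Answer: M ≅ ℤ^1 ⊕ ℤ/4 ⊕ ℤ/8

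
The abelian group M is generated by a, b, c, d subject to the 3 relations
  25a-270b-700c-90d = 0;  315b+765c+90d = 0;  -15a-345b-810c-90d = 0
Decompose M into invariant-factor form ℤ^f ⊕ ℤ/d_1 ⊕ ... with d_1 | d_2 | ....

rank_ℚ(R)=3; free=4−3=1
SNF(R) diag = [5, 15, 45] → torsion [5, 15, 45]

Answer: M ≅ ℤ^1 ⊕ ℤ/5 ⊕ ℤ/15 ⊕ ℤ/45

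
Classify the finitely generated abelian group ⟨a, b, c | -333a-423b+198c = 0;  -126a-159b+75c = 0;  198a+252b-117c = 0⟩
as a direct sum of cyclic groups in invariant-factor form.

Answer: M ≅ ℤ/3 ⊕ ℤ/9 ⊕ ℤ/9

Derivation:
rank_ℚ(R)=3; free=3−3=0
SNF(R) diag = [3, 9, 9] → torsion [3, 9, 9]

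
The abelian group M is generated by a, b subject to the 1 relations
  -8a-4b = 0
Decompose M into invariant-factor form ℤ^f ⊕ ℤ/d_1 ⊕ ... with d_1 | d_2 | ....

rank_ℚ(R)=1; free=2−1=1
SNF(R) diag = [4] → torsion [4]

Answer: M ≅ ℤ^1 ⊕ ℤ/4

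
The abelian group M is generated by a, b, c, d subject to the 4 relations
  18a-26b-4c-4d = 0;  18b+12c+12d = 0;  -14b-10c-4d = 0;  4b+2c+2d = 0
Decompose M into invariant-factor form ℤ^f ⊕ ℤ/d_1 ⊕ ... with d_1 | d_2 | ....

rank_ℚ(R)=4; free=4−4=0
SNF(R) diag = [2, 6, 6, 18] → torsion [2, 6, 6, 18]

Answer: M ≅ ℤ/2 ⊕ ℤ/6 ⊕ ℤ/6 ⊕ ℤ/18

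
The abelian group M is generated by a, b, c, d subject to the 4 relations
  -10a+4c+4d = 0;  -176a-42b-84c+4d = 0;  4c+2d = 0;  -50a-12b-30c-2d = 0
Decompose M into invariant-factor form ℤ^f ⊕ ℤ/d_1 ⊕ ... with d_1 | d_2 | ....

Answer: M ≅ ℤ/2 ⊕ ℤ/2 ⊕ ℤ/6 ⊕ ℤ/6

Derivation:
rank_ℚ(R)=4; free=4−4=0
SNF(R) diag = [2, 2, 6, 6] → torsion [2, 2, 6, 6]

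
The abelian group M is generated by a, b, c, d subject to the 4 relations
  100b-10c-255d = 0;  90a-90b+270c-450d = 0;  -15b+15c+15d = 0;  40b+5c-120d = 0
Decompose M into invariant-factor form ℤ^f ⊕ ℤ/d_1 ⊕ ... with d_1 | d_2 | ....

Answer: M ≅ ℤ/5 ⊕ ℤ/15 ⊕ ℤ/45 ⊕ ℤ/90

Derivation:
rank_ℚ(R)=4; free=4−4=0
SNF(R) diag = [5, 15, 45, 90] → torsion [5, 15, 45, 90]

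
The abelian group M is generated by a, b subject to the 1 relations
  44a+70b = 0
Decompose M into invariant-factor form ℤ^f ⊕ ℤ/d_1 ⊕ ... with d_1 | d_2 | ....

Answer: M ≅ ℤ^1 ⊕ ℤ/2

Derivation:
rank_ℚ(R)=1; free=2−1=1
SNF(R) diag = [2] → torsion [2]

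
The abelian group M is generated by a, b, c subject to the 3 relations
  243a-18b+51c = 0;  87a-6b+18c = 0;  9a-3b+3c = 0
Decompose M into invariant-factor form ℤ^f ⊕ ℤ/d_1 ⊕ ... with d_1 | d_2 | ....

Answer: M ≅ ℤ/3 ⊕ ℤ/3 ⊕ ℤ/3

Derivation:
rank_ℚ(R)=3; free=3−3=0
SNF(R) diag = [3, 3, 3] → torsion [3, 3, 3]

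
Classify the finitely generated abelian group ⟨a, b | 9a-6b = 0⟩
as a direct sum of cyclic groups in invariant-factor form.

Answer: M ≅ ℤ^1 ⊕ ℤ/3

Derivation:
rank_ℚ(R)=1; free=2−1=1
SNF(R) diag = [3] → torsion [3]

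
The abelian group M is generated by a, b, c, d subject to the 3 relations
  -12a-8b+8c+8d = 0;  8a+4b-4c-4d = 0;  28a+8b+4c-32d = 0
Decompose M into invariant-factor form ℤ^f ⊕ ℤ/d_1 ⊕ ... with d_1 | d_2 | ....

rank_ℚ(R)=3; free=4−3=1
SNF(R) diag = [4, 4, 12] → torsion [4, 4, 12]

Answer: M ≅ ℤ^1 ⊕ ℤ/4 ⊕ ℤ/4 ⊕ ℤ/12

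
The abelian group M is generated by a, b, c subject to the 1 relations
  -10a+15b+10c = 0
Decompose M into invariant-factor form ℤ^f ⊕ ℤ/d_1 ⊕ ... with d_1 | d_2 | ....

Answer: M ≅ ℤ^2 ⊕ ℤ/5

Derivation:
rank_ℚ(R)=1; free=3−1=2
SNF(R) diag = [5] → torsion [5]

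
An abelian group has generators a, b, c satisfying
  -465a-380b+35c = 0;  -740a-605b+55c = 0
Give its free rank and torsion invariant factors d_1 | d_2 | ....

Answer: M ≅ ℤ^1 ⊕ ℤ/5 ⊕ ℤ/5

Derivation:
rank_ℚ(R)=2; free=3−2=1
SNF(R) diag = [5, 5] → torsion [5, 5]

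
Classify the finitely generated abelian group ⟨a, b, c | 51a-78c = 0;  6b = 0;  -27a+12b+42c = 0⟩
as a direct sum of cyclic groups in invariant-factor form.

Answer: M ≅ ℤ/3 ⊕ ℤ/6 ⊕ ℤ/12

Derivation:
rank_ℚ(R)=3; free=3−3=0
SNF(R) diag = [3, 6, 12] → torsion [3, 6, 12]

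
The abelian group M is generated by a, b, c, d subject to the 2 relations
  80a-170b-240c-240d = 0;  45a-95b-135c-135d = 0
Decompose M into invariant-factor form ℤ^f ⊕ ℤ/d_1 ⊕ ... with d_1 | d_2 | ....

rank_ℚ(R)=2; free=4−2=2
SNF(R) diag = [5, 10] → torsion [5, 10]

Answer: M ≅ ℤ^2 ⊕ ℤ/5 ⊕ ℤ/10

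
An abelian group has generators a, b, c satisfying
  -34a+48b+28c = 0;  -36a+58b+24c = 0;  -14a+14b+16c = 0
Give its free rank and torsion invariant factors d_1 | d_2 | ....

rank_ℚ(R)=3; free=3−3=0
SNF(R) diag = [2, 2, 4] → torsion [2, 2, 4]

Answer: M ≅ ℤ/2 ⊕ ℤ/2 ⊕ ℤ/4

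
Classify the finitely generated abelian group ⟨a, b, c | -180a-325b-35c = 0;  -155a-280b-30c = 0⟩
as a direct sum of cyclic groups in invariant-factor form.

rank_ℚ(R)=2; free=3−2=1
SNF(R) diag = [5, 5] → torsion [5, 5]

Answer: M ≅ ℤ^1 ⊕ ℤ/5 ⊕ ℤ/5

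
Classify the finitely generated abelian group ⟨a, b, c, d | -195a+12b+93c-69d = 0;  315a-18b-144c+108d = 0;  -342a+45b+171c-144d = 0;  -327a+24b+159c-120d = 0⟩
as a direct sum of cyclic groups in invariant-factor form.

Answer: M ≅ ℤ/3 ⊕ ℤ/9 ⊕ ℤ/9 ⊕ ℤ/9

Derivation:
rank_ℚ(R)=4; free=4−4=0
SNF(R) diag = [3, 9, 9, 9] → torsion [3, 9, 9, 9]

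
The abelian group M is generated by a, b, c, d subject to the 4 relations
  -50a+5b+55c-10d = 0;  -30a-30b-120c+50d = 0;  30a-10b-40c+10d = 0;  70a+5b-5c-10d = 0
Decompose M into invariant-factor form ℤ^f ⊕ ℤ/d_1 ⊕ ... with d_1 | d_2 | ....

Answer: M ≅ ℤ/5 ⊕ ℤ/10 ⊕ ℤ/20 ⊕ ℤ/60

Derivation:
rank_ℚ(R)=4; free=4−4=0
SNF(R) diag = [5, 10, 20, 60] → torsion [5, 10, 20, 60]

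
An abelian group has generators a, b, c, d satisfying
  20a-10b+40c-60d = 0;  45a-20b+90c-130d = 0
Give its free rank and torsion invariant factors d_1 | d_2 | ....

Answer: M ≅ ℤ^2 ⊕ ℤ/5 ⊕ ℤ/10

Derivation:
rank_ℚ(R)=2; free=4−2=2
SNF(R) diag = [5, 10] → torsion [5, 10]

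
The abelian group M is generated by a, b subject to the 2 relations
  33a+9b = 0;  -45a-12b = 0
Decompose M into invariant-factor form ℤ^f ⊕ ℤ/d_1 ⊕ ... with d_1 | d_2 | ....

rank_ℚ(R)=2; free=2−2=0
SNF(R) diag = [3, 3] → torsion [3, 3]

Answer: M ≅ ℤ/3 ⊕ ℤ/3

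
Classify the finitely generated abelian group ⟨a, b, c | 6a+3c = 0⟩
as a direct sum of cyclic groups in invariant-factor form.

rank_ℚ(R)=1; free=3−1=2
SNF(R) diag = [3] → torsion [3]

Answer: M ≅ ℤ^2 ⊕ ℤ/3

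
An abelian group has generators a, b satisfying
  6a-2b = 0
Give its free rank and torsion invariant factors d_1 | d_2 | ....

Answer: M ≅ ℤ^1 ⊕ ℤ/2

Derivation:
rank_ℚ(R)=1; free=2−1=1
SNF(R) diag = [2] → torsion [2]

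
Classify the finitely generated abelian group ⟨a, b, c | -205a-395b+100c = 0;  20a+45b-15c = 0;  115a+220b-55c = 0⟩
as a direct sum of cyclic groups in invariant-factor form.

Answer: M ≅ ℤ/5 ⊕ ℤ/5 ⊕ ℤ/10

Derivation:
rank_ℚ(R)=3; free=3−3=0
SNF(R) diag = [5, 5, 10] → torsion [5, 5, 10]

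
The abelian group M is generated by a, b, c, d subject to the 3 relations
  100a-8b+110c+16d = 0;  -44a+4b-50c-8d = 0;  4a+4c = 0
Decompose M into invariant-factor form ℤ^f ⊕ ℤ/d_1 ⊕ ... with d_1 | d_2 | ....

rank_ℚ(R)=3; free=4−3=1
SNF(R) diag = [2, 4, 4] → torsion [2, 4, 4]

Answer: M ≅ ℤ^1 ⊕ ℤ/2 ⊕ ℤ/4 ⊕ ℤ/4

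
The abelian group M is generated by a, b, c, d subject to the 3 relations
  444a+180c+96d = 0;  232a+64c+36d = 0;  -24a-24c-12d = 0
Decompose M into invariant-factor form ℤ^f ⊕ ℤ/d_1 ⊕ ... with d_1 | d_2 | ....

Answer: M ≅ ℤ^1 ⊕ ℤ/4 ⊕ ℤ/12 ⊕ ℤ/24

Derivation:
rank_ℚ(R)=3; free=4−3=1
SNF(R) diag = [4, 12, 24] → torsion [4, 12, 24]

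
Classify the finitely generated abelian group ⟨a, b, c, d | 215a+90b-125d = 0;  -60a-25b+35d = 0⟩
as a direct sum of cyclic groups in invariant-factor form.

Answer: M ≅ ℤ^2 ⊕ ℤ/5 ⊕ ℤ/5

Derivation:
rank_ℚ(R)=2; free=4−2=2
SNF(R) diag = [5, 5] → torsion [5, 5]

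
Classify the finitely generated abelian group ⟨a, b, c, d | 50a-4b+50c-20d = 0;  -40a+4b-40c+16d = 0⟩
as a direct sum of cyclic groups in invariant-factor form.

rank_ℚ(R)=2; free=4−2=2
SNF(R) diag = [2, 4] → torsion [2, 4]

Answer: M ≅ ℤ^2 ⊕ ℤ/2 ⊕ ℤ/4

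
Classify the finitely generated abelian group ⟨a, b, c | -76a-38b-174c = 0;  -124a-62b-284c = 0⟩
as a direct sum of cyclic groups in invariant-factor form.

Answer: M ≅ ℤ^1 ⊕ ℤ/2 ⊕ ℤ/2

Derivation:
rank_ℚ(R)=2; free=3−2=1
SNF(R) diag = [2, 2] → torsion [2, 2]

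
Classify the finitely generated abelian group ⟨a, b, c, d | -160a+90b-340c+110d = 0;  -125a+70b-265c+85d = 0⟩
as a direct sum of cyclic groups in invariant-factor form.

Answer: M ≅ ℤ^2 ⊕ ℤ/5 ⊕ ℤ/10

Derivation:
rank_ℚ(R)=2; free=4−2=2
SNF(R) diag = [5, 10] → torsion [5, 10]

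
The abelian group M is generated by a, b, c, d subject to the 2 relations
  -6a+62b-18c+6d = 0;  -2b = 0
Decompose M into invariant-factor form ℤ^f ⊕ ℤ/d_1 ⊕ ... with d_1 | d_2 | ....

rank_ℚ(R)=2; free=4−2=2
SNF(R) diag = [2, 6] → torsion [2, 6]

Answer: M ≅ ℤ^2 ⊕ ℤ/2 ⊕ ℤ/6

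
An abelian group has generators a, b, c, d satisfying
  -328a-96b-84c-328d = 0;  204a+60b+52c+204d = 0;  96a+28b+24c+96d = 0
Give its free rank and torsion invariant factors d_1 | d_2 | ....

Answer: M ≅ ℤ^1 ⊕ ℤ/4 ⊕ ℤ/4 ⊕ ℤ/4

Derivation:
rank_ℚ(R)=3; free=4−3=1
SNF(R) diag = [4, 4, 4] → torsion [4, 4, 4]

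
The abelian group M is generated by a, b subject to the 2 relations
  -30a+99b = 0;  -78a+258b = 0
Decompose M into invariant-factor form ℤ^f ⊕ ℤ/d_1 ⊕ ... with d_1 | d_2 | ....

rank_ℚ(R)=2; free=2−2=0
SNF(R) diag = [3, 6] → torsion [3, 6]

Answer: M ≅ ℤ/3 ⊕ ℤ/6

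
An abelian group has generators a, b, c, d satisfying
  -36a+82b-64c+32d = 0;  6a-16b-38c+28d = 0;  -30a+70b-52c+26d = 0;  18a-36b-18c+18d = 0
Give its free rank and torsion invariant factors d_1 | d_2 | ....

rank_ℚ(R)=4; free=4−4=0
SNF(R) diag = [2, 6, 18, 18] → torsion [2, 6, 18, 18]

Answer: M ≅ ℤ/2 ⊕ ℤ/6 ⊕ ℤ/18 ⊕ ℤ/18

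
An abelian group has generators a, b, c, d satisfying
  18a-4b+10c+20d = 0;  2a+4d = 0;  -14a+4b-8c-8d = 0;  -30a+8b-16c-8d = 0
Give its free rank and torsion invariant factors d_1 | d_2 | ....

Answer: M ≅ ℤ/2 ⊕ ℤ/2 ⊕ ℤ/4 ⊕ ℤ/12

Derivation:
rank_ℚ(R)=4; free=4−4=0
SNF(R) diag = [2, 2, 4, 12] → torsion [2, 2, 4, 12]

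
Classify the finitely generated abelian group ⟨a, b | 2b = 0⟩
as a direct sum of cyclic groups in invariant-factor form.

Answer: M ≅ ℤ^1 ⊕ ℤ/2

Derivation:
rank_ℚ(R)=1; free=2−1=1
SNF(R) diag = [2] → torsion [2]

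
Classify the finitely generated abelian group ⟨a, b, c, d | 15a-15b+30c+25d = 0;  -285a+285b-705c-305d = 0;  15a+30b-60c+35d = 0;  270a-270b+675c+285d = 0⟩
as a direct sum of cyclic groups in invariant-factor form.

Answer: M ≅ ℤ/5 ⊕ ℤ/15 ⊕ ℤ/45 ⊕ ℤ/135

Derivation:
rank_ℚ(R)=4; free=4−4=0
SNF(R) diag = [5, 15, 45, 135] → torsion [5, 15, 45, 135]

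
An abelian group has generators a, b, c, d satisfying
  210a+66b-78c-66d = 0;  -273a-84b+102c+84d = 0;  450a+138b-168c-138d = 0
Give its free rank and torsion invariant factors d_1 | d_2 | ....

Answer: M ≅ ℤ^1 ⊕ ℤ/3 ⊕ ℤ/6 ⊕ ℤ/6

Derivation:
rank_ℚ(R)=3; free=4−3=1
SNF(R) diag = [3, 6, 6] → torsion [3, 6, 6]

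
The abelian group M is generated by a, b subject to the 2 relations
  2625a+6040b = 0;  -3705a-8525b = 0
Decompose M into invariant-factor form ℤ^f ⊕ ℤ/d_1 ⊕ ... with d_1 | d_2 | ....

rank_ℚ(R)=2; free=2−2=0
SNF(R) diag = [5, 15] → torsion [5, 15]

Answer: M ≅ ℤ/5 ⊕ ℤ/15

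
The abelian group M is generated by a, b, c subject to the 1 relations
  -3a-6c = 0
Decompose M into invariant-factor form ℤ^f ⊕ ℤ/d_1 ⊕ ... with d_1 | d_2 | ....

Answer: M ≅ ℤ^2 ⊕ ℤ/3

Derivation:
rank_ℚ(R)=1; free=3−1=2
SNF(R) diag = [3] → torsion [3]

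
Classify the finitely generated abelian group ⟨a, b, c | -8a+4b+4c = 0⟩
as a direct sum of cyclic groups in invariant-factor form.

rank_ℚ(R)=1; free=3−1=2
SNF(R) diag = [4] → torsion [4]

Answer: M ≅ ℤ^2 ⊕ ℤ/4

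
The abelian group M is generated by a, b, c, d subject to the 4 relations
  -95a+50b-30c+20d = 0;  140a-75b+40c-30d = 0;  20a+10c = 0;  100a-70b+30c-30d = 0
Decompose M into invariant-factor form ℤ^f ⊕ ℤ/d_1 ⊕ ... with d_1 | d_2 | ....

Answer: M ≅ ℤ/5 ⊕ ℤ/5 ⊕ ℤ/10 ⊕ ℤ/30

Derivation:
rank_ℚ(R)=4; free=4−4=0
SNF(R) diag = [5, 5, 10, 30] → torsion [5, 5, 10, 30]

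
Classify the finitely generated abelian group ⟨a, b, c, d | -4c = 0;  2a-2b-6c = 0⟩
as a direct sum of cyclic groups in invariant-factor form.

Answer: M ≅ ℤ^2 ⊕ ℤ/2 ⊕ ℤ/4

Derivation:
rank_ℚ(R)=2; free=4−2=2
SNF(R) diag = [2, 4] → torsion [2, 4]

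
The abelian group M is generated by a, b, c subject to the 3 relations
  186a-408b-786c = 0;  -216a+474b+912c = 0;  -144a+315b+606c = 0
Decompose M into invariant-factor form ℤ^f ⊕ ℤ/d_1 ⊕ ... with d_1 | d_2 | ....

rank_ℚ(R)=3; free=3−3=0
SNF(R) diag = [3, 6, 12] → torsion [3, 6, 12]

Answer: M ≅ ℤ/3 ⊕ ℤ/6 ⊕ ℤ/12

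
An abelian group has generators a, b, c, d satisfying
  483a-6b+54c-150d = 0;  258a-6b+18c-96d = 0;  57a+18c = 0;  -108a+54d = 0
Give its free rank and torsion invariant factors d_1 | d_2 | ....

Answer: M ≅ ℤ/3 ⊕ ℤ/6 ⊕ ℤ/18 ⊕ ℤ/54

Derivation:
rank_ℚ(R)=4; free=4−4=0
SNF(R) diag = [3, 6, 18, 54] → torsion [3, 6, 18, 54]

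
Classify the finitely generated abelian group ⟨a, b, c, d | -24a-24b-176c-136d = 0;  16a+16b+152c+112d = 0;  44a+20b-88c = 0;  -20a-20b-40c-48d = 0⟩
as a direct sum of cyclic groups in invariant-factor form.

rank_ℚ(R)=4; free=4−4=0
SNF(R) diag = [4, 8, 8, 24] → torsion [4, 8, 8, 24]

Answer: M ≅ ℤ/4 ⊕ ℤ/8 ⊕ ℤ/8 ⊕ ℤ/24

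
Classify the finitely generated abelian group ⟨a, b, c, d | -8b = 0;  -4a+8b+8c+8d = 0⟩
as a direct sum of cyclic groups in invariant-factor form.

rank_ℚ(R)=2; free=4−2=2
SNF(R) diag = [4, 8] → torsion [4, 8]

Answer: M ≅ ℤ^2 ⊕ ℤ/4 ⊕ ℤ/8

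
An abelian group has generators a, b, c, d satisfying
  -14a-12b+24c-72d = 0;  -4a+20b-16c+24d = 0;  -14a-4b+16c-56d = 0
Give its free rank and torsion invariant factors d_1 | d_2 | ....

Answer: M ≅ ℤ^1 ⊕ ℤ/2 ⊕ ℤ/4 ⊕ ℤ/8

Derivation:
rank_ℚ(R)=3; free=4−3=1
SNF(R) diag = [2, 4, 8] → torsion [2, 4, 8]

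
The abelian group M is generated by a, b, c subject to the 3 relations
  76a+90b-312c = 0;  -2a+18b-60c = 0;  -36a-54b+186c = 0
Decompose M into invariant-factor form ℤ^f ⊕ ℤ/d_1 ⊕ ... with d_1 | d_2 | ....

Answer: M ≅ ℤ/2 ⊕ ℤ/6 ⊕ ℤ/18

Derivation:
rank_ℚ(R)=3; free=3−3=0
SNF(R) diag = [2, 6, 18] → torsion [2, 6, 18]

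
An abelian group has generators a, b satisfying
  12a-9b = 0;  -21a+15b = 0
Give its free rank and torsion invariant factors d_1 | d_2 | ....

Answer: M ≅ ℤ/3 ⊕ ℤ/3

Derivation:
rank_ℚ(R)=2; free=2−2=0
SNF(R) diag = [3, 3] → torsion [3, 3]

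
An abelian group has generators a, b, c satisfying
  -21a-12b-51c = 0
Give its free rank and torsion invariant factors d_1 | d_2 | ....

rank_ℚ(R)=1; free=3−1=2
SNF(R) diag = [3] → torsion [3]

Answer: M ≅ ℤ^2 ⊕ ℤ/3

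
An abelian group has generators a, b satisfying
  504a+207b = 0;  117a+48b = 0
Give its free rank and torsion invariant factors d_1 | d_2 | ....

rank_ℚ(R)=2; free=2−2=0
SNF(R) diag = [3, 9] → torsion [3, 9]

Answer: M ≅ ℤ/3 ⊕ ℤ/9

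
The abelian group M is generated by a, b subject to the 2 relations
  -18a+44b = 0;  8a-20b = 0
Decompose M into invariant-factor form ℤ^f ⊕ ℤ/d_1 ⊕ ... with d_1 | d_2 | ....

Answer: M ≅ ℤ/2 ⊕ ℤ/4

Derivation:
rank_ℚ(R)=2; free=2−2=0
SNF(R) diag = [2, 4] → torsion [2, 4]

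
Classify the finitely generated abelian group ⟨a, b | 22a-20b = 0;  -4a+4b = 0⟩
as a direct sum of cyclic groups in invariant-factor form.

Answer: M ≅ ℤ/2 ⊕ ℤ/4

Derivation:
rank_ℚ(R)=2; free=2−2=0
SNF(R) diag = [2, 4] → torsion [2, 4]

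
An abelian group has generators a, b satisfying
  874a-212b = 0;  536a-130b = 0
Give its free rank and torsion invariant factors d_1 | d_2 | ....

rank_ℚ(R)=2; free=2−2=0
SNF(R) diag = [2, 6] → torsion [2, 6]

Answer: M ≅ ℤ/2 ⊕ ℤ/6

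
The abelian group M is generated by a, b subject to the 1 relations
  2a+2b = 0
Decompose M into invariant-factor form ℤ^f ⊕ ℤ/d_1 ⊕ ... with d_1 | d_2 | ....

rank_ℚ(R)=1; free=2−1=1
SNF(R) diag = [2] → torsion [2]

Answer: M ≅ ℤ^1 ⊕ ℤ/2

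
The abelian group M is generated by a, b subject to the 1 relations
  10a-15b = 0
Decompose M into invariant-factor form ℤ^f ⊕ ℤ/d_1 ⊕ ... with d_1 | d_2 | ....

rank_ℚ(R)=1; free=2−1=1
SNF(R) diag = [5] → torsion [5]

Answer: M ≅ ℤ^1 ⊕ ℤ/5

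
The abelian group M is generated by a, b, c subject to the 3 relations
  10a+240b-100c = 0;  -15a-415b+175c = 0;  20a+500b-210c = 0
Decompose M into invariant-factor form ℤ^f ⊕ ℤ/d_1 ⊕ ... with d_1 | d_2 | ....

rank_ℚ(R)=3; free=3−3=0
SNF(R) diag = [5, 10, 10] → torsion [5, 10, 10]

Answer: M ≅ ℤ/5 ⊕ ℤ/10 ⊕ ℤ/10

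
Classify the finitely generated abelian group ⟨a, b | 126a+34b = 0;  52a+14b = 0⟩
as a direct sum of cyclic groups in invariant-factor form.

Answer: M ≅ ℤ/2 ⊕ ℤ/2

Derivation:
rank_ℚ(R)=2; free=2−2=0
SNF(R) diag = [2, 2] → torsion [2, 2]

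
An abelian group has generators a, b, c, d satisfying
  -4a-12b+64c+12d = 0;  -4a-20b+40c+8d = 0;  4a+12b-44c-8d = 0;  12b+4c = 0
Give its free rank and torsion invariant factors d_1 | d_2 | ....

Answer: M ≅ ℤ/4 ⊕ ℤ/4 ⊕ ℤ/4 ⊕ ℤ/4

Derivation:
rank_ℚ(R)=4; free=4−4=0
SNF(R) diag = [4, 4, 4, 4] → torsion [4, 4, 4, 4]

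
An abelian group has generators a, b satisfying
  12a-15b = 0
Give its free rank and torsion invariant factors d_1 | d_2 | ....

rank_ℚ(R)=1; free=2−1=1
SNF(R) diag = [3] → torsion [3]

Answer: M ≅ ℤ^1 ⊕ ℤ/3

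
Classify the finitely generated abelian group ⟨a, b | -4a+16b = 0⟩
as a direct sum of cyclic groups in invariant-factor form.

Answer: M ≅ ℤ^1 ⊕ ℤ/4

Derivation:
rank_ℚ(R)=1; free=2−1=1
SNF(R) diag = [4] → torsion [4]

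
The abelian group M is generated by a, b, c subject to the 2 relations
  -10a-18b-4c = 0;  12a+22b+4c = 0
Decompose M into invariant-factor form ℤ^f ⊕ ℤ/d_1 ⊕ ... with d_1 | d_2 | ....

rank_ℚ(R)=2; free=3−2=1
SNF(R) diag = [2, 2] → torsion [2, 2]

Answer: M ≅ ℤ^1 ⊕ ℤ/2 ⊕ ℤ/2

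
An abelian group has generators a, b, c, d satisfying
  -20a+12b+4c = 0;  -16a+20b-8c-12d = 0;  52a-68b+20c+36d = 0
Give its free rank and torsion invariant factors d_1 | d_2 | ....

rank_ℚ(R)=3; free=4−3=1
SNF(R) diag = [4, 4, 12] → torsion [4, 4, 12]

Answer: M ≅ ℤ^1 ⊕ ℤ/4 ⊕ ℤ/4 ⊕ ℤ/12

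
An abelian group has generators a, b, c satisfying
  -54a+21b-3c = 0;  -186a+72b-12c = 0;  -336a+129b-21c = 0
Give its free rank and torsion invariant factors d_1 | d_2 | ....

rank_ℚ(R)=3; free=3−3=0
SNF(R) diag = [3, 6, 6] → torsion [3, 6, 6]

Answer: M ≅ ℤ/3 ⊕ ℤ/6 ⊕ ℤ/6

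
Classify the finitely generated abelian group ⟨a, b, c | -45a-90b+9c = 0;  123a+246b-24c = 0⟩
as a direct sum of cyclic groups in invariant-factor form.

rank_ℚ(R)=2; free=3−2=1
SNF(R) diag = [3, 9] → torsion [3, 9]

Answer: M ≅ ℤ^1 ⊕ ℤ/3 ⊕ ℤ/9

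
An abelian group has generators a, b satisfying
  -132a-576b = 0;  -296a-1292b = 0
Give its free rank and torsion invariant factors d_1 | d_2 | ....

Answer: M ≅ ℤ/4 ⊕ ℤ/12

Derivation:
rank_ℚ(R)=2; free=2−2=0
SNF(R) diag = [4, 12] → torsion [4, 12]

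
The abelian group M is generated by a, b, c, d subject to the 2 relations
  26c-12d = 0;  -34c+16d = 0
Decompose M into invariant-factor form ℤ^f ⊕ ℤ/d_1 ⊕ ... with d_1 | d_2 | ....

Answer: M ≅ ℤ^2 ⊕ ℤ/2 ⊕ ℤ/4

Derivation:
rank_ℚ(R)=2; free=4−2=2
SNF(R) diag = [2, 4] → torsion [2, 4]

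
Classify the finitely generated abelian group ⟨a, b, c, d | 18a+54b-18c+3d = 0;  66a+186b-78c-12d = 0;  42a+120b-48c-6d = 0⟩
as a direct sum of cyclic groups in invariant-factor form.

Answer: M ≅ ℤ^1 ⊕ ℤ/3 ⊕ ℤ/6 ⊕ ℤ/18

Derivation:
rank_ℚ(R)=3; free=4−3=1
SNF(R) diag = [3, 6, 18] → torsion [3, 6, 18]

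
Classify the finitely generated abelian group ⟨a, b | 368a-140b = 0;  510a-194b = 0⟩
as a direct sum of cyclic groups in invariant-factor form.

rank_ℚ(R)=2; free=2−2=0
SNF(R) diag = [2, 4] → torsion [2, 4]

Answer: M ≅ ℤ/2 ⊕ ℤ/4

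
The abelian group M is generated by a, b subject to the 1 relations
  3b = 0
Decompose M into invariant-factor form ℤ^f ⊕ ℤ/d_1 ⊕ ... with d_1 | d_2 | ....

Answer: M ≅ ℤ^1 ⊕ ℤ/3

Derivation:
rank_ℚ(R)=1; free=2−1=1
SNF(R) diag = [3] → torsion [3]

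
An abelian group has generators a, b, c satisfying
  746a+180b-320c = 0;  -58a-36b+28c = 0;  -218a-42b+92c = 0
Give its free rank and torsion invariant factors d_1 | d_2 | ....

rank_ℚ(R)=3; free=3−3=0
SNF(R) diag = [2, 6, 12] → torsion [2, 6, 12]

Answer: M ≅ ℤ/2 ⊕ ℤ/6 ⊕ ℤ/12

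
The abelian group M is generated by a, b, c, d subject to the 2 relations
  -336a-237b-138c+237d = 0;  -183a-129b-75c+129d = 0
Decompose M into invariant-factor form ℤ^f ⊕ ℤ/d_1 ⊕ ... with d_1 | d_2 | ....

rank_ℚ(R)=2; free=4−2=2
SNF(R) diag = [3, 9] → torsion [3, 9]

Answer: M ≅ ℤ^2 ⊕ ℤ/3 ⊕ ℤ/9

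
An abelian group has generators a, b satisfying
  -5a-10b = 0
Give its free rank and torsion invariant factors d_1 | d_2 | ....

Answer: M ≅ ℤ^1 ⊕ ℤ/5

Derivation:
rank_ℚ(R)=1; free=2−1=1
SNF(R) diag = [5] → torsion [5]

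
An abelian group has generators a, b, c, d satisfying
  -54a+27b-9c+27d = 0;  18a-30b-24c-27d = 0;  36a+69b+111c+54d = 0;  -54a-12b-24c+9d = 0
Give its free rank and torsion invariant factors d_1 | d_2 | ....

rank_ℚ(R)=4; free=4−4=0
SNF(R) diag = [3, 9, 18, 36] → torsion [3, 9, 18, 36]

Answer: M ≅ ℤ/3 ⊕ ℤ/9 ⊕ ℤ/18 ⊕ ℤ/36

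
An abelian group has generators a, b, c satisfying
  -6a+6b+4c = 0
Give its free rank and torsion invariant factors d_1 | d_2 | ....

rank_ℚ(R)=1; free=3−1=2
SNF(R) diag = [2] → torsion [2]

Answer: M ≅ ℤ^2 ⊕ ℤ/2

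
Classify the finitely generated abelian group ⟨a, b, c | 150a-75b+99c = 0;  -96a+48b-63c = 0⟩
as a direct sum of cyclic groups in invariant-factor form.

Answer: M ≅ ℤ^1 ⊕ ℤ/3 ⊕ ℤ/9

Derivation:
rank_ℚ(R)=2; free=3−2=1
SNF(R) diag = [3, 9] → torsion [3, 9]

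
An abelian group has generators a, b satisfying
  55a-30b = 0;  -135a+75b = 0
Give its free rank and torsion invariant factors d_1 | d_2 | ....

rank_ℚ(R)=2; free=2−2=0
SNF(R) diag = [5, 15] → torsion [5, 15]

Answer: M ≅ ℤ/5 ⊕ ℤ/15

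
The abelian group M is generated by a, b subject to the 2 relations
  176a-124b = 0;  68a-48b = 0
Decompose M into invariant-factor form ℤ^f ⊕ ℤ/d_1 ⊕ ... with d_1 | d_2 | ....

rank_ℚ(R)=2; free=2−2=0
SNF(R) diag = [4, 4] → torsion [4, 4]

Answer: M ≅ ℤ/4 ⊕ ℤ/4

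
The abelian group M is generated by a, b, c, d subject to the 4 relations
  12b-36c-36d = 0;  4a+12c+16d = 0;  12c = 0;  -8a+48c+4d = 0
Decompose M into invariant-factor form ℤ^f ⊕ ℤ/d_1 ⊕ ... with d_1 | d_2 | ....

rank_ℚ(R)=4; free=4−4=0
SNF(R) diag = [4, 12, 12, 36] → torsion [4, 12, 12, 36]

Answer: M ≅ ℤ/4 ⊕ ℤ/12 ⊕ ℤ/12 ⊕ ℤ/36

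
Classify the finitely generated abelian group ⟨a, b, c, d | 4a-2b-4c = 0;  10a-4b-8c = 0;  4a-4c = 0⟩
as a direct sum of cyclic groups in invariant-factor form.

Answer: M ≅ ℤ^1 ⊕ ℤ/2 ⊕ ℤ/2 ⊕ ℤ/4

Derivation:
rank_ℚ(R)=3; free=4−3=1
SNF(R) diag = [2, 2, 4] → torsion [2, 2, 4]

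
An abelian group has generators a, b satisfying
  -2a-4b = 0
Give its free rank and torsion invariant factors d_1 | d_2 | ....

rank_ℚ(R)=1; free=2−1=1
SNF(R) diag = [2] → torsion [2]

Answer: M ≅ ℤ^1 ⊕ ℤ/2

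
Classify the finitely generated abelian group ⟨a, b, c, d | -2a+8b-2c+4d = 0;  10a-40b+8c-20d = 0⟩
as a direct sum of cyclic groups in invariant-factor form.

rank_ℚ(R)=2; free=4−2=2
SNF(R) diag = [2, 2] → torsion [2, 2]

Answer: M ≅ ℤ^2 ⊕ ℤ/2 ⊕ ℤ/2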